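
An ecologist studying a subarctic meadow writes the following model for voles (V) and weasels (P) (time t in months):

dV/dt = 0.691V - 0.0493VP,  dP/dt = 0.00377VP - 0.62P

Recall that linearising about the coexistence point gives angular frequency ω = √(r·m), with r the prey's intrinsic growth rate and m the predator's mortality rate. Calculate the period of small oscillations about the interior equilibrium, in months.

Here r = 0.691 and m = 0.62, so r·m = 0.428.
ω = √0.428 = 0.655 per month, hence T = 2π/ω ≈ 9.6 months.

T ≈ 9.6 months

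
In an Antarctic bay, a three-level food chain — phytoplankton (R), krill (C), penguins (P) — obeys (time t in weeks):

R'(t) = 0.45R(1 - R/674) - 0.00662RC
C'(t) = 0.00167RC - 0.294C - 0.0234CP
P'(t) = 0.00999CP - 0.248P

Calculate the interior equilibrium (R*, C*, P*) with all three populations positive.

From dP/dt = 0: 0.00999C* = 0.248, so C* = 24.8.
From dR/dt = 0: 0.45(1 - R*/674) = 0.00662·24.8, giving R* = 674·(1 - 0.365) = 428.
From dC/dt = 0: 0.00167·428 - 0.294 = 0.0234P*, so P* = 0.421/0.0234 = 18.

R* ≈ 428, C* ≈ 24.8, P* ≈ 18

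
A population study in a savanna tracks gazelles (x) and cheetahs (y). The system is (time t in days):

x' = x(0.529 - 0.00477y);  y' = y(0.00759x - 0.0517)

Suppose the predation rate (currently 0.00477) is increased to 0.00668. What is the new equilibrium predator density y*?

At the interior fixed point, setting dx/dt = 0 with x > 0 fixes y* = (prey growth rate)/(xy coefficient) — independent of the other coefficients.
With the change, y* = 0.529/0.00668 = 79.2; it falls from 111.

y* ≈ 79.2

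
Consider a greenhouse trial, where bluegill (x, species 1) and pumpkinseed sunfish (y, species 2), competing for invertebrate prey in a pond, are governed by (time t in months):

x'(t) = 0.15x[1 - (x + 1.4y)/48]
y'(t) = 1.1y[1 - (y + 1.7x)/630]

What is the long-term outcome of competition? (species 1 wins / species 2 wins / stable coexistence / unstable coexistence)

species 2 excludes species 1

Compare the nullcline intercepts: K1/α12 = 48/1.4 = 34.3 < K2 = 630; K2/α21 = 630/1.7 = 371 > K1 = 48.
Since the inequalities point opposite ways, species 2 can invade but species 1 cannot.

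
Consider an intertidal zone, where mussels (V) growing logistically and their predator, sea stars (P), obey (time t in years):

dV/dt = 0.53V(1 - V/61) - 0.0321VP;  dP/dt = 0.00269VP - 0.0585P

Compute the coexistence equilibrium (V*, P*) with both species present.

From dP/dt = 0 with P > 0: 0.00269V* = 0.0585, so V* = 21.7.
Substitute into dV/dt = 0: 0.53(1 - 21.7/61) = 0.0321P*.
The bracket is 0.643, giving P* = 0.341/0.0321 = 10.6.

V* ≈ 21.7, P* ≈ 10.6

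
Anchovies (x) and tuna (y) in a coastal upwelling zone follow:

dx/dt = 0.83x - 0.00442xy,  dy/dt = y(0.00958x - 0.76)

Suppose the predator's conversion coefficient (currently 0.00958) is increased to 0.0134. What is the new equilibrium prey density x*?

At the interior fixed point, setting dy/dt = 0 with y > 0 fixes x* = (predator death rate)/(xy coefficient) — independent of the other coefficients.
With the change, x* = 0.76/0.0134 = 56.7; it falls from 79.3.

x* ≈ 56.7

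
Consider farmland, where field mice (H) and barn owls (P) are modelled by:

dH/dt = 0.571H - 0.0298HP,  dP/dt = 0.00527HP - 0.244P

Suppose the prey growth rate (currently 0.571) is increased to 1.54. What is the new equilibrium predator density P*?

At the interior fixed point, setting dH/dt = 0 with H > 0 fixes P* = (prey growth rate)/(HP coefficient) — independent of the other coefficients.
With the change, P* = 1.54/0.0298 = 51.7; it rises from 19.2.

P* ≈ 51.7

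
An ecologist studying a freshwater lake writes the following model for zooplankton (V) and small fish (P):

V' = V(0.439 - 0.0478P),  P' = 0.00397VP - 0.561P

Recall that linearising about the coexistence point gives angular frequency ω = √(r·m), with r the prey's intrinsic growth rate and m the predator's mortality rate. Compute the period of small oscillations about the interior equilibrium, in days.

Here r = 0.439 and m = 0.561, so r·m = 0.246.
ω = √0.246 = 0.496 per day, hence T = 2π/ω ≈ 12.7 days.

T ≈ 12.7 days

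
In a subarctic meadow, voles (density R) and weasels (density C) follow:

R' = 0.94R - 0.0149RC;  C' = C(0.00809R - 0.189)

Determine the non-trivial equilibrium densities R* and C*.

R* ≈ 23.4, C* ≈ 63.1

Set dC/dt = 0 with C > 0: 0.00809R - 0.189 = 0, so R* = 0.189/0.00809 = 23.4.
Set dR/dt = 0 with R > 0: 0.94 - 0.0149C = 0, so C* = 0.94/0.0149 = 63.1.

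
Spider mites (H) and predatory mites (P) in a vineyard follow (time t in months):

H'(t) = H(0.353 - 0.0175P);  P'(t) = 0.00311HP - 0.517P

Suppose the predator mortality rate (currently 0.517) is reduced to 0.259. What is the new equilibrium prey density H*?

H* ≈ 83.3

At the interior fixed point, setting dP/dt = 0 with P > 0 fixes H* = (predator death rate)/(HP coefficient) — independent of the other coefficients.
With the change, H* = 0.259/0.00311 = 83.3; it falls from 166.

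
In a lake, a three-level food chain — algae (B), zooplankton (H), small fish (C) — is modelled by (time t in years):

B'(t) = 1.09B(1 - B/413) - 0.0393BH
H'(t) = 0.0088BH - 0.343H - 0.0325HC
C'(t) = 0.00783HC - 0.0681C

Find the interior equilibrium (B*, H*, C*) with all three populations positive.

From dC/dt = 0: 0.00783H* = 0.0681, so H* = 8.7.
From dB/dt = 0: 1.09(1 - B*/413) = 0.0393·8.7, giving B* = 413·(1 - 0.314) = 283.
From dH/dt = 0: 0.0088·283 - 0.343 = 0.0325C*, so C* = 2.15/0.0325 = 66.2.

B* ≈ 283, H* ≈ 8.7, C* ≈ 66.2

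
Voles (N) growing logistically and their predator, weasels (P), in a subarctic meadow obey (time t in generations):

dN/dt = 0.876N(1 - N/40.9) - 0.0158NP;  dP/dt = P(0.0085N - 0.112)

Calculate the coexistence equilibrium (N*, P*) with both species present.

N* ≈ 13.2, P* ≈ 37.6

From dP/dt = 0 with P > 0: 0.0085N* = 0.112, so N* = 13.2.
Substitute into dN/dt = 0: 0.876(1 - 13.2/40.9) = 0.0158P*.
The bracket is 0.678, giving P* = 0.594/0.0158 = 37.6.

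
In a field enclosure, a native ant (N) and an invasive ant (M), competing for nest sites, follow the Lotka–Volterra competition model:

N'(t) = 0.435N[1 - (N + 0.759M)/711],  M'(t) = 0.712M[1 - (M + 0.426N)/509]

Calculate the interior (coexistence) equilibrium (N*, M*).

Setting both brackets to zero gives the nullclines N + 0.759M = 711 and 0.426N + M = 509.
Substituting M = 509 - 0.426N into the first: N(1 - 0.759·0.426) = 711 - 0.759·509.
So N* = 325/0.677 = 480, and then M* = 509 - 0.426·480 = 305.

N* ≈ 480, M* ≈ 305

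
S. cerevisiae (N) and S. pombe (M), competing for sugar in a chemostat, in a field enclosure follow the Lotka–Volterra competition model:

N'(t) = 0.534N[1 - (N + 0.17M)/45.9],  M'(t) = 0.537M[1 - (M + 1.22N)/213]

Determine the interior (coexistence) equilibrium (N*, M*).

Setting both brackets to zero gives the nullclines N + 0.17M = 45.9 and 1.22N + M = 213.
Substituting M = 213 - 1.22N into the first: N(1 - 0.17·1.22) = 45.9 - 0.17·213.
So N* = 9.69/0.793 = 12.2, and then M* = 213 - 1.22·12.2 = 198.

N* ≈ 12.2, M* ≈ 198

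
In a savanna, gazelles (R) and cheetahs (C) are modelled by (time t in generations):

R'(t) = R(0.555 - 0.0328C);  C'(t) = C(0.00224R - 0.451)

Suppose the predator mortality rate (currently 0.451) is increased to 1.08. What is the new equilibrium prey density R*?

R* ≈ 482

At the interior fixed point, setting dC/dt = 0 with C > 0 fixes R* = (predator death rate)/(RC coefficient) — independent of the other coefficients.
With the change, R* = 1.08/0.00224 = 482; it rises from 201.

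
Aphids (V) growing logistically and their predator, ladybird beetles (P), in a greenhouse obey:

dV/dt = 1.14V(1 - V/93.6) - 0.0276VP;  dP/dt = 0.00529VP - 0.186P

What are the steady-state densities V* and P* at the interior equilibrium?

From dP/dt = 0 with P > 0: 0.00529V* = 0.186, so V* = 35.2.
Substitute into dV/dt = 0: 1.14(1 - 35.2/93.6) = 0.0276P*.
The bracket is 0.624, giving P* = 0.712/0.0276 = 25.8.

V* ≈ 35.2, P* ≈ 25.8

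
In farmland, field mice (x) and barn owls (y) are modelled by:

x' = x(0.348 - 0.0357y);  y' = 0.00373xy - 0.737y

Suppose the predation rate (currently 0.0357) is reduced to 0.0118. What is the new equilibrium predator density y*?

At the interior fixed point, setting dx/dt = 0 with x > 0 fixes y* = (prey growth rate)/(xy coefficient) — independent of the other coefficients.
With the change, y* = 0.348/0.0118 = 29.5; it rises from 9.75.

y* ≈ 29.5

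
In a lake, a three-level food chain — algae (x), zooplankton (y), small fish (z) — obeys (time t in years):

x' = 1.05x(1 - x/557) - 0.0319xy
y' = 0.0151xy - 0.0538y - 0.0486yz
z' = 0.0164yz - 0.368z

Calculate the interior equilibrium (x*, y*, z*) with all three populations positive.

x* ≈ 177, y* ≈ 22.4, z* ≈ 54

From dz/dt = 0: 0.0164y* = 0.368, so y* = 22.4.
From dx/dt = 0: 1.05(1 - x*/557) = 0.0319·22.4, giving x* = 557·(1 - 0.682) = 177.
From dy/dt = 0: 0.0151·177 - 0.0538 = 0.0486z*, so z* = 2.62/0.0486 = 54.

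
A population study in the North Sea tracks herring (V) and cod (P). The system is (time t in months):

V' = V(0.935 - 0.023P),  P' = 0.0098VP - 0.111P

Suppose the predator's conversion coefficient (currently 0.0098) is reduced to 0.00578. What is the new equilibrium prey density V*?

V* ≈ 19.2

At the interior fixed point, setting dP/dt = 0 with P > 0 fixes V* = (predator death rate)/(VP coefficient) — independent of the other coefficients.
With the change, V* = 0.111/0.00578 = 19.2; it rises from 11.3.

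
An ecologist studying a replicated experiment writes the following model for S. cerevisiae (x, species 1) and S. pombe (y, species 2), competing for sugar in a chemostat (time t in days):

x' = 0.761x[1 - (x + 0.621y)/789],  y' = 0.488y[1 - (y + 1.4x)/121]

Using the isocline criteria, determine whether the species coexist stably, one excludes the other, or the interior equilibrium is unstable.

species 1 excludes species 2

Compare the nullcline intercepts: K1/α12 = 789/0.621 = 1270 > K2 = 121; K2/α21 = 121/1.4 = 86.4 < K1 = 789.
Since the inequalities point opposite ways, species 1 can invade but species 2 cannot.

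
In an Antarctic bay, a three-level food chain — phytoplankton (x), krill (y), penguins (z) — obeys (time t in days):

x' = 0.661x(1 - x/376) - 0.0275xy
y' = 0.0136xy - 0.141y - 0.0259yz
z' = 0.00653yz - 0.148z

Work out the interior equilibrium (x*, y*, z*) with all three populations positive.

From dz/dt = 0: 0.00653y* = 0.148, so y* = 22.7.
From dx/dt = 0: 0.661(1 - x*/376) = 0.0275·22.7, giving x* = 376·(1 - 0.943) = 21.5.
From dy/dt = 0: 0.0136·21.5 - 0.141 = 0.0259z*, so z* = 0.151/0.0259 = 5.82.

x* ≈ 21.5, y* ≈ 22.7, z* ≈ 5.82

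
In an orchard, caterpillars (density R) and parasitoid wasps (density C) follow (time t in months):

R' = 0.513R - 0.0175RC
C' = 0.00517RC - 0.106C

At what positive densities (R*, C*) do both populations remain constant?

R* ≈ 20.5, C* ≈ 29.3

Set dC/dt = 0 with C > 0: 0.00517R - 0.106 = 0, so R* = 0.106/0.00517 = 20.5.
Set dR/dt = 0 with R > 0: 0.513 - 0.0175C = 0, so C* = 0.513/0.0175 = 29.3.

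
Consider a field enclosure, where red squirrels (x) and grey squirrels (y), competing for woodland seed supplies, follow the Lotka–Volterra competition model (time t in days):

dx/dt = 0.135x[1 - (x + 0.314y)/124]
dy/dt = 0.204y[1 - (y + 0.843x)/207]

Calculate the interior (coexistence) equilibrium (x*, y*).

Setting both brackets to zero gives the nullclines x + 0.314y = 124 and 0.843x + y = 207.
Substituting y = 207 - 0.843x into the first: x(1 - 0.314·0.843) = 124 - 0.314·207.
So x* = 59/0.735 = 80.2, and then y* = 207 - 0.843·80.2 = 139.

x* ≈ 80.2, y* ≈ 139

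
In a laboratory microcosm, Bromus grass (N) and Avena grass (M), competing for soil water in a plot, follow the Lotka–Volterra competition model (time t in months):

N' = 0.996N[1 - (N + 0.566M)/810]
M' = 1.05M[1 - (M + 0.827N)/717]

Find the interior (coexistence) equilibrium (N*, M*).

Setting both brackets to zero gives the nullclines N + 0.566M = 810 and 0.827N + M = 717.
Substituting M = 717 - 0.827N into the first: N(1 - 0.566·0.827) = 810 - 0.566·717.
So N* = 404/0.532 = 760, and then M* = 717 - 0.827·760 = 88.6.

N* ≈ 760, M* ≈ 88.6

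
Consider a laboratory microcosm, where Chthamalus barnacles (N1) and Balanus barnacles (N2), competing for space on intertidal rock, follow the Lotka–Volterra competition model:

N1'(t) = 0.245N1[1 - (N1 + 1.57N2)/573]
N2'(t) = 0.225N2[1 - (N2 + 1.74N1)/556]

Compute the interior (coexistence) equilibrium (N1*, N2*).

Setting both brackets to zero gives the nullclines N1 + 1.57N2 = 573 and 1.74N1 + N2 = 556.
Substituting N2 = 556 - 1.74N1 into the first: N1(1 - 1.57·1.74) = 573 - 1.57·556.
So N1* = -300/-1.73 = 173, and then N2* = 556 - 1.74·173 = 255.

N1* ≈ 173, N2* ≈ 255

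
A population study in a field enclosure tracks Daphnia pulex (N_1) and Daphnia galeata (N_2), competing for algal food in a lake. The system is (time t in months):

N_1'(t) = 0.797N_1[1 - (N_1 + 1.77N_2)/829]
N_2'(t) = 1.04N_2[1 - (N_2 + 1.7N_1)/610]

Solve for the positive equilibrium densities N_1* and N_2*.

N_1* ≈ 125, N_2* ≈ 398

Setting both brackets to zero gives the nullclines N_1 + 1.77N_2 = 829 and 1.7N_1 + N_2 = 610.
Substituting N_2 = 610 - 1.7N_1 into the first: N_1(1 - 1.77·1.7) = 829 - 1.77·610.
So N_1* = -251/-2.01 = 125, and then N_2* = 610 - 1.7·125 = 398.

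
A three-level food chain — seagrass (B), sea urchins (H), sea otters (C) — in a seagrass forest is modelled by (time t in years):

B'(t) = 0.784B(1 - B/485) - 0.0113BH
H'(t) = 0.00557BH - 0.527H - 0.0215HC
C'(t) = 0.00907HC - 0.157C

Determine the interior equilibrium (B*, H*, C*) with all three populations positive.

B* ≈ 364, H* ≈ 17.3, C* ≈ 69.8

From dC/dt = 0: 0.00907H* = 0.157, so H* = 17.3.
From dB/dt = 0: 0.784(1 - B*/485) = 0.0113·17.3, giving B* = 485·(1 - 0.249) = 364.
From dH/dt = 0: 0.00557·364 - 0.527 = 0.0215C*, so C* = 1.5/0.0215 = 69.8.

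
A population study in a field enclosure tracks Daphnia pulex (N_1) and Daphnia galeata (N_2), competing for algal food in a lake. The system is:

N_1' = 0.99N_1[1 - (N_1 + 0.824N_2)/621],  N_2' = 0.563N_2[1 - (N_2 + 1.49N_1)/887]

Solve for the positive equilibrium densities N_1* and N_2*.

N_1* ≈ 482, N_2* ≈ 168

Setting both brackets to zero gives the nullclines N_1 + 0.824N_2 = 621 and 1.49N_1 + N_2 = 887.
Substituting N_2 = 887 - 1.49N_1 into the first: N_1(1 - 0.824·1.49) = 621 - 0.824·887.
So N_1* = -110/-0.228 = 482, and then N_2* = 887 - 1.49·482 = 168.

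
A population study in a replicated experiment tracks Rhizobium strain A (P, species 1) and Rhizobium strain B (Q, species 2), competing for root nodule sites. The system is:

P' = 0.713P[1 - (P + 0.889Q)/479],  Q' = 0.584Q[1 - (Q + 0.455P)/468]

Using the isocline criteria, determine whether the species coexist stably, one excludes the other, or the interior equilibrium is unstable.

stable coexistence

Compare the nullcline intercepts: K1/α12 = 479/0.889 = 539 > K2 = 468; K2/α21 = 468/0.455 = 1030 > K1 = 479.
Since both inequalities hold, each species can invade when rare, so the interior equilibrium is stable.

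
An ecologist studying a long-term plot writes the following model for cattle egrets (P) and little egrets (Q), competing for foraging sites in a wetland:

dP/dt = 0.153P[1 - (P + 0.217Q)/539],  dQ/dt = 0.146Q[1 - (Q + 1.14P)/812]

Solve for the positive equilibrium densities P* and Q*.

Setting both brackets to zero gives the nullclines P + 0.217Q = 539 and 1.14P + Q = 812.
Substituting Q = 812 - 1.14P into the first: P(1 - 0.217·1.14) = 539 - 0.217·812.
So P* = 363/0.753 = 482, and then Q* = 812 - 1.14·482 = 262.

P* ≈ 482, Q* ≈ 262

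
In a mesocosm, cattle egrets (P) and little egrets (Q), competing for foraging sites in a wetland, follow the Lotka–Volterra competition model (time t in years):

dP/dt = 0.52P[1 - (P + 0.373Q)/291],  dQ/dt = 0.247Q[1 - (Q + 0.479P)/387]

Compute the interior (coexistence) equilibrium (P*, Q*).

Setting both brackets to zero gives the nullclines P + 0.373Q = 291 and 0.479P + Q = 387.
Substituting Q = 387 - 0.479P into the first: P(1 - 0.373·0.479) = 291 - 0.373·387.
So P* = 147/0.821 = 179, and then Q* = 387 - 0.479·179 = 301.

P* ≈ 179, Q* ≈ 301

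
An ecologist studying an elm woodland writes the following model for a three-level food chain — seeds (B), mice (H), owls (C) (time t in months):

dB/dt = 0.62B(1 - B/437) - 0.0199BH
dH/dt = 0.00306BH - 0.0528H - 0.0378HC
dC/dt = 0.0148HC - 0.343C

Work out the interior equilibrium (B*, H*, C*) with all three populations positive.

B* ≈ 112, H* ≈ 23.2, C* ≈ 7.66

From dC/dt = 0: 0.0148H* = 0.343, so H* = 23.2.
From dB/dt = 0: 0.62(1 - B*/437) = 0.0199·23.2, giving B* = 437·(1 - 0.744) = 112.
From dH/dt = 0: 0.00306·112 - 0.0528 = 0.0378C*, so C* = 0.29/0.0378 = 7.66.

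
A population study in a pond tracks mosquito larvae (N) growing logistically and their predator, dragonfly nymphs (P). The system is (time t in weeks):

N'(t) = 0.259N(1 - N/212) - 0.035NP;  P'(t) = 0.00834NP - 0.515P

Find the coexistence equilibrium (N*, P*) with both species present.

N* ≈ 61.8, P* ≈ 5.24

From dP/dt = 0 with P > 0: 0.00834N* = 0.515, so N* = 61.8.
Substitute into dN/dt = 0: 0.259(1 - 61.8/212) = 0.035P*.
The bracket is 0.709, giving P* = 0.184/0.035 = 5.24.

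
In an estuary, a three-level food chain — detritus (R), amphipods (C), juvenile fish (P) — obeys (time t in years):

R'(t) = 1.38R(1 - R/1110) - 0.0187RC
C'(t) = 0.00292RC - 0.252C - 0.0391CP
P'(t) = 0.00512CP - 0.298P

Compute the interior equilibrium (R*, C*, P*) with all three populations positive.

From dP/dt = 0: 0.00512C* = 0.298, so C* = 58.2.
From dR/dt = 0: 1.38(1 - R*/1110) = 0.0187·58.2, giving R* = 1110·(1 - 0.789) = 235.
From dC/dt = 0: 0.00292·235 - 0.252 = 0.0391P*, so P* = 0.433/0.0391 = 11.1.

R* ≈ 235, C* ≈ 58.2, P* ≈ 11.1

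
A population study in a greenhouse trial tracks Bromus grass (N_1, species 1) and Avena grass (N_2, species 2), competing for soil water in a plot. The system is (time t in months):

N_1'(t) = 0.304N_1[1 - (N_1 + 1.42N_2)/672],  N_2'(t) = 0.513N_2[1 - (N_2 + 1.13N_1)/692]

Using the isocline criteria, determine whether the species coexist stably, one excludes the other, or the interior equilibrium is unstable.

unstable coexistence (outcome depends on initial conditions)

Compare the nullcline intercepts: K1/α12 = 672/1.42 = 473 < K2 = 692; K2/α21 = 692/1.13 = 612 < K1 = 672.
Since both are reversed, neither can invade when rare; the interior point is a saddle.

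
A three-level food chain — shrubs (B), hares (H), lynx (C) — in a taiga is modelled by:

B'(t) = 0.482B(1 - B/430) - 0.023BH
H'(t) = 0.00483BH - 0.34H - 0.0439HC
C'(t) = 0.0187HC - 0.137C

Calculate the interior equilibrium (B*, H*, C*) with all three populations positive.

From dC/dt = 0: 0.0187H* = 0.137, so H* = 7.33.
From dB/dt = 0: 0.482(1 - B*/430) = 0.023·7.33, giving B* = 430·(1 - 0.35) = 280.
From dH/dt = 0: 0.00483·280 - 0.34 = 0.0439C*, so C* = 1.01/0.0439 = 23.

B* ≈ 280, H* ≈ 7.33, C* ≈ 23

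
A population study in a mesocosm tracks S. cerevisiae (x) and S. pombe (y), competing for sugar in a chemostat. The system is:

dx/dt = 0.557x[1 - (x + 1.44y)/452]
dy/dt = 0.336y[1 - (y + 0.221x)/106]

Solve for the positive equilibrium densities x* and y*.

Setting both brackets to zero gives the nullclines x + 1.44y = 452 and 0.221x + y = 106.
Substituting y = 106 - 0.221x into the first: x(1 - 1.44·0.221) = 452 - 1.44·106.
So x* = 299/0.682 = 439, and then y* = 106 - 0.221·439 = 8.96.

x* ≈ 439, y* ≈ 8.96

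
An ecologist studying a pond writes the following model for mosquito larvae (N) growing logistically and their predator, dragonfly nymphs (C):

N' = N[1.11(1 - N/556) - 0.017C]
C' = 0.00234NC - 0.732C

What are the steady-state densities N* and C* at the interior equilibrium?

N* ≈ 313, C* ≈ 28.6

From dC/dt = 0 with C > 0: 0.00234N* = 0.732, so N* = 313.
Substitute into dN/dt = 0: 1.11(1 - 313/556) = 0.017C*.
The bracket is 0.437, giving C* = 0.485/0.017 = 28.6.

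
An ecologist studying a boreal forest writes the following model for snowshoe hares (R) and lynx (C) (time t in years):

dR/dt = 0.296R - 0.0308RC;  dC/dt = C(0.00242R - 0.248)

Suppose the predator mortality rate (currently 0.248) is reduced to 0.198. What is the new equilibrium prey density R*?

R* ≈ 81.8

At the interior fixed point, setting dC/dt = 0 with C > 0 fixes R* = (predator death rate)/(RC coefficient) — independent of the other coefficients.
With the change, R* = 0.198/0.00242 = 81.8; it falls from 102.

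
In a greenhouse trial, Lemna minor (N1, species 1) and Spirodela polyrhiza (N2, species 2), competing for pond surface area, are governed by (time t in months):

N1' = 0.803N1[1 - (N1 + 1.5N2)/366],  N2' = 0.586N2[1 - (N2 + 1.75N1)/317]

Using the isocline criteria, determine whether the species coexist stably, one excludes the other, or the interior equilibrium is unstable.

unstable coexistence (outcome depends on initial conditions)

Compare the nullcline intercepts: K1/α12 = 366/1.5 = 244 < K2 = 317; K2/α21 = 317/1.75 = 181 < K1 = 366.
Since both are reversed, neither can invade when rare; the interior point is a saddle.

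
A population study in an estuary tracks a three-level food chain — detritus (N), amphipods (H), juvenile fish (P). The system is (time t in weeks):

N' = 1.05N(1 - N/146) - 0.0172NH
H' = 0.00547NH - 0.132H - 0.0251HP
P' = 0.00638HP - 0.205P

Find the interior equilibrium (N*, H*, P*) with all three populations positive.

N* ≈ 69.2, H* ≈ 32.1, P* ≈ 9.81

From dP/dt = 0: 0.00638H* = 0.205, so H* = 32.1.
From dN/dt = 0: 1.05(1 - N*/146) = 0.0172·32.1, giving N* = 146·(1 - 0.526) = 69.2.
From dH/dt = 0: 0.00547·69.2 - 0.132 = 0.0251P*, so P* = 0.246/0.0251 = 9.81.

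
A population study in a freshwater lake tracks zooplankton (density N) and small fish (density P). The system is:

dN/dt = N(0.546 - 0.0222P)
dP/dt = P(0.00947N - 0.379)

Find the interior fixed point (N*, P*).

N* ≈ 40, P* ≈ 24.6

Set dP/dt = 0 with P > 0: 0.00947N - 0.379 = 0, so N* = 0.379/0.00947 = 40.
Set dN/dt = 0 with N > 0: 0.546 - 0.0222P = 0, so P* = 0.546/0.0222 = 24.6.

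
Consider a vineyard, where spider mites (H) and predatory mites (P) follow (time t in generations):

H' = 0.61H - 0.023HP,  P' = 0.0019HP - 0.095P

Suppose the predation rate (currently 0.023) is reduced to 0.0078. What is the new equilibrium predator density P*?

At the interior fixed point, setting dH/dt = 0 with H > 0 fixes P* = (prey growth rate)/(HP coefficient) — independent of the other coefficients.
With the change, P* = 0.61/0.0078 = 78.2; it rises from 26.5.

P* ≈ 78.2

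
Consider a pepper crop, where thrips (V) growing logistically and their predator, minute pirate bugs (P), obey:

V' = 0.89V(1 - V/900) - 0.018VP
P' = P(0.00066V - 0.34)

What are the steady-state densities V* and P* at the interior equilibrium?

From dP/dt = 0 with P > 0: 0.00066V* = 0.34, so V* = 515.
Substitute into dV/dt = 0: 0.89(1 - 515/900) = 0.018P*.
The bracket is 0.428, giving P* = 0.381/0.018 = 21.1.

V* ≈ 515, P* ≈ 21.1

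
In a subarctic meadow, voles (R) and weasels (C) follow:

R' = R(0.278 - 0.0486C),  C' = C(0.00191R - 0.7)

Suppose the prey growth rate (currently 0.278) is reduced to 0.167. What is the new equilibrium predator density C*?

At the interior fixed point, setting dR/dt = 0 with R > 0 fixes C* = (prey growth rate)/(RC coefficient) — independent of the other coefficients.
With the change, C* = 0.167/0.0486 = 3.44; it falls from 5.72.

C* ≈ 3.44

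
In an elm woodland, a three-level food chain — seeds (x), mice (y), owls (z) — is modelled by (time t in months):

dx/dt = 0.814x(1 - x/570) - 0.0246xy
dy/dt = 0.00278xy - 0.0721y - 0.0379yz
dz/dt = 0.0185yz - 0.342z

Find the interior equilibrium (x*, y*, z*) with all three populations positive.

x* ≈ 252, y* ≈ 18.5, z* ≈ 16.5

From dz/dt = 0: 0.0185y* = 0.342, so y* = 18.5.
From dx/dt = 0: 0.814(1 - x*/570) = 0.0246·18.5, giving x* = 570·(1 - 0.559) = 252.
From dy/dt = 0: 0.00278·252 - 0.0721 = 0.0379z*, so z* = 0.627/0.0379 = 16.5.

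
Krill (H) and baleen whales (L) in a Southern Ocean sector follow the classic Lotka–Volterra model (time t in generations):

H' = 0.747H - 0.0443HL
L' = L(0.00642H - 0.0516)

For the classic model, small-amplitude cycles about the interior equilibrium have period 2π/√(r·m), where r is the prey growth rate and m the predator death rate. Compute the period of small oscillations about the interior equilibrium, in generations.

Here r = 0.747 and m = 0.0516, so r·m = 0.0385.
ω = √0.0385 = 0.196 per generation, hence T = 2π/ω ≈ 32 generations.

T ≈ 32 generations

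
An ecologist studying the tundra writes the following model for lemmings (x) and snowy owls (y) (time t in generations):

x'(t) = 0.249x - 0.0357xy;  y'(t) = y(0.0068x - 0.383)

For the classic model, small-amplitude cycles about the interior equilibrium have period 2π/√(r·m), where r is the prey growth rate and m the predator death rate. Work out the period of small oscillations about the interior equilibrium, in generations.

T ≈ 20.3 generations

Here r = 0.249 and m = 0.383, so r·m = 0.0954.
ω = √0.0954 = 0.309 per generation, hence T = 2π/ω ≈ 20.3 generations.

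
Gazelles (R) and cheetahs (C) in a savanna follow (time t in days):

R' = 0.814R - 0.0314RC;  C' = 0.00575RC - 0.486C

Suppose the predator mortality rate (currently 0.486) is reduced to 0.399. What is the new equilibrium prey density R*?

At the interior fixed point, setting dC/dt = 0 with C > 0 fixes R* = (predator death rate)/(RC coefficient) — independent of the other coefficients.
With the change, R* = 0.399/0.00575 = 69.4; it falls from 84.5.

R* ≈ 69.4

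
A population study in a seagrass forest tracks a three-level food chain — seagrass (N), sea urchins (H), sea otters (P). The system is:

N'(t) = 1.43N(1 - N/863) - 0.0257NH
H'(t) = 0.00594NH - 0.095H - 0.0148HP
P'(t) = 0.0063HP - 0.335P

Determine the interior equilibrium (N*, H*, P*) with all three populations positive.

N* ≈ 38.3, H* ≈ 53.2, P* ≈ 8.94

From dP/dt = 0: 0.0063H* = 0.335, so H* = 53.2.
From dN/dt = 0: 1.43(1 - N*/863) = 0.0257·53.2, giving N* = 863·(1 - 0.956) = 38.3.
From dH/dt = 0: 0.00594·38.3 - 0.095 = 0.0148P*, so P* = 0.132/0.0148 = 8.94.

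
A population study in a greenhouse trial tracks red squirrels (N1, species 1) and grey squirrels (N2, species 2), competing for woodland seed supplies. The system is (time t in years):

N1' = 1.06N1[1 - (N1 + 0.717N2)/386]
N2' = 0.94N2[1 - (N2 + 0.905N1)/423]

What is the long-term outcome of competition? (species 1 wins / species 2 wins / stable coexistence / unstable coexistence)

Compare the nullcline intercepts: K1/α12 = 386/0.717 = 538 > K2 = 423; K2/α21 = 423/0.905 = 467 > K1 = 386.
Since both inequalities hold, each species can invade when rare, so the interior equilibrium is stable.

stable coexistence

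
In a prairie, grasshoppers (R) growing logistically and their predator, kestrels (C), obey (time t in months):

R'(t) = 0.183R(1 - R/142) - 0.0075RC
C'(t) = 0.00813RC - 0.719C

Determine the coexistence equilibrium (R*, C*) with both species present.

From dC/dt = 0 with C > 0: 0.00813R* = 0.719, so R* = 88.4.
Substitute into dR/dt = 0: 0.183(1 - 88.4/142) = 0.0075C*.
The bracket is 0.377, giving C* = 0.069/0.0075 = 9.2.

R* ≈ 88.4, C* ≈ 9.2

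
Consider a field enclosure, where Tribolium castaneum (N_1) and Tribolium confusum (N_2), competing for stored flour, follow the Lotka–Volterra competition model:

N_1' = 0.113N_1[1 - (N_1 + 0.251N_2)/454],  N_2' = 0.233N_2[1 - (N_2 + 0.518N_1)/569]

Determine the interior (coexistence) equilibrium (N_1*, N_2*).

Setting both brackets to zero gives the nullclines N_1 + 0.251N_2 = 454 and 0.518N_1 + N_2 = 569.
Substituting N_2 = 569 - 0.518N_1 into the first: N_1(1 - 0.251·0.518) = 454 - 0.251·569.
So N_1* = 311/0.87 = 358, and then N_2* = 569 - 0.518·358 = 384.

N_1* ≈ 358, N_2* ≈ 384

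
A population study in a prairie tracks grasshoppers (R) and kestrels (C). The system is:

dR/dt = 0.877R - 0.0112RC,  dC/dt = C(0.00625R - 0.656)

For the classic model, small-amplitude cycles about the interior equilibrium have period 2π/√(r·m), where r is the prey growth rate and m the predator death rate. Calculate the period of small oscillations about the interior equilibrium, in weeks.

Here r = 0.877 and m = 0.656, so r·m = 0.575.
ω = √0.575 = 0.758 per week, hence T = 2π/ω ≈ 8.28 weeks.

T ≈ 8.28 weeks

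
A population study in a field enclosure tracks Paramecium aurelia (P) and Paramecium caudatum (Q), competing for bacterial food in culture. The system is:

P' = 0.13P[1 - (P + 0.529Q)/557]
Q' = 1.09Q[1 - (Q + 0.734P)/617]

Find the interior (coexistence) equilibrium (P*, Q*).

P* ≈ 377, Q* ≈ 340

Setting both brackets to zero gives the nullclines P + 0.529Q = 557 and 0.734P + Q = 617.
Substituting Q = 617 - 0.734P into the first: P(1 - 0.529·0.734) = 557 - 0.529·617.
So P* = 231/0.612 = 377, and then Q* = 617 - 0.734·377 = 340.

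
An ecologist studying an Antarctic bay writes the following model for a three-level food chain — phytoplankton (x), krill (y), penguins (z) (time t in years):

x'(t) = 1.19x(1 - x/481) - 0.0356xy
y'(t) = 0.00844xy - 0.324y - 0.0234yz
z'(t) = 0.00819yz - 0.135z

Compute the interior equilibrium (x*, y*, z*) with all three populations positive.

x* ≈ 244, y* ≈ 16.5, z* ≈ 74.1

From dz/dt = 0: 0.00819y* = 0.135, so y* = 16.5.
From dx/dt = 0: 1.19(1 - x*/481) = 0.0356·16.5, giving x* = 481·(1 - 0.493) = 244.
From dy/dt = 0: 0.00844·244 - 0.324 = 0.0234z*, so z* = 1.73/0.0234 = 74.1.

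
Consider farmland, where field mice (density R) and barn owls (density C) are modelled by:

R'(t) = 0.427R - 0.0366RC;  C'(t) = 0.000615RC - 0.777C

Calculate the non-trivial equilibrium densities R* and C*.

Set dC/dt = 0 with C > 0: 0.000615R - 0.777 = 0, so R* = 0.777/0.000615 = 1260.
Set dR/dt = 0 with R > 0: 0.427 - 0.0366C = 0, so C* = 0.427/0.0366 = 11.7.

R* ≈ 1260, C* ≈ 11.7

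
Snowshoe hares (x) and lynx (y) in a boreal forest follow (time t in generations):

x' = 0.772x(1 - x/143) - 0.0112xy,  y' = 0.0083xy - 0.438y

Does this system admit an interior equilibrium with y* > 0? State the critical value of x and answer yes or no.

The predator equation gives dy/dt > 0 only when x > 0.438/0.0083 = 52.8.
Without the predator, x → K = 143. Since 143 > 52.8, the predator can invade and persist.

Threshold x = 52.8; K > 52.8, so yes, the predator persists.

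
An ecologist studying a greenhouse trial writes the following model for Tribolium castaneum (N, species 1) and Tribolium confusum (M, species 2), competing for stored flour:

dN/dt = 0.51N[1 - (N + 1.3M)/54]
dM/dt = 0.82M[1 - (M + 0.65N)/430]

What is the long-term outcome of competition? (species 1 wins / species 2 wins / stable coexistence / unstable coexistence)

Compare the nullcline intercepts: K1/α12 = 54/1.3 = 41.5 < K2 = 430; K2/α21 = 430/0.65 = 662 > K1 = 54.
Since the inequalities point opposite ways, species 2 can invade but species 1 cannot.

species 2 excludes species 1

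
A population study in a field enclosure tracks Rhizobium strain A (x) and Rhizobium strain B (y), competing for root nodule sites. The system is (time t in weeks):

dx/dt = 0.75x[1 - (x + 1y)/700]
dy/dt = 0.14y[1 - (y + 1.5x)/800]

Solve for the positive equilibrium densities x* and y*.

Setting both brackets to zero gives the nullclines x + 1y = 700 and 1.5x + y = 800.
Substituting y = 800 - 1.5x into the first: x(1 - 1·1.5) = 700 - 1·800.
So x* = -100/-0.5 = 200, and then y* = 800 - 1.5·200 = 500.

x* ≈ 200, y* ≈ 500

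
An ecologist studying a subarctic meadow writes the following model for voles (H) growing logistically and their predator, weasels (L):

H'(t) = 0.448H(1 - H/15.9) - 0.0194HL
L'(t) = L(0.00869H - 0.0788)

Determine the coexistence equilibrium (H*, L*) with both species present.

H* ≈ 9.07, L* ≈ 9.92

From dL/dt = 0 with L > 0: 0.00869H* = 0.0788, so H* = 9.07.
Substitute into dH/dt = 0: 0.448(1 - 9.07/15.9) = 0.0194L*.
The bracket is 0.43, giving L* = 0.193/0.0194 = 9.92.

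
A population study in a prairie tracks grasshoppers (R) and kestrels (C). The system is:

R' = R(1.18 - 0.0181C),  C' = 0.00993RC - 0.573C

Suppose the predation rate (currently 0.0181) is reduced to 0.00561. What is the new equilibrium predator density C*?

At the interior fixed point, setting dR/dt = 0 with R > 0 fixes C* = (prey growth rate)/(RC coefficient) — independent of the other coefficients.
With the change, C* = 1.18/0.00561 = 210; it rises from 65.2.

C* ≈ 210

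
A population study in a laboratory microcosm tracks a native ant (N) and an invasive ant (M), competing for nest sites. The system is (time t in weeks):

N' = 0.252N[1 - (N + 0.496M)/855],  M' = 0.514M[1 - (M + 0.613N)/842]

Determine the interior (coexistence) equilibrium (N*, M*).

N* ≈ 628, M* ≈ 457

Setting both brackets to zero gives the nullclines N + 0.496M = 855 and 0.613N + M = 842.
Substituting M = 842 - 0.613N into the first: N(1 - 0.496·0.613) = 855 - 0.496·842.
So N* = 437/0.696 = 628, and then M* = 842 - 0.613·628 = 457.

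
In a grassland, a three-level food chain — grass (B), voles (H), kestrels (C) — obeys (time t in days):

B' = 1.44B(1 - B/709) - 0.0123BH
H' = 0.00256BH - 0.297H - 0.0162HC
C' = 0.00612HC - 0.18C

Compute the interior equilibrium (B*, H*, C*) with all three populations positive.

From dC/dt = 0: 0.00612H* = 0.18, so H* = 29.4.
From dB/dt = 0: 1.44(1 - B*/709) = 0.0123·29.4, giving B* = 709·(1 - 0.251) = 531.
From dH/dt = 0: 0.00256·531 - 0.297 = 0.0162C*, so C* = 1.06/0.0162 = 65.6.

B* ≈ 531, H* ≈ 29.4, C* ≈ 65.6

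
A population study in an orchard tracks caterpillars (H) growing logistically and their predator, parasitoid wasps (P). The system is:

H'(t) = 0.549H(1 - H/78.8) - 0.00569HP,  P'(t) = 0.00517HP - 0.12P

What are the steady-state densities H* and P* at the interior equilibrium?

H* ≈ 23.2, P* ≈ 68.1

From dP/dt = 0 with P > 0: 0.00517H* = 0.12, so H* = 23.2.
Substitute into dH/dt = 0: 0.549(1 - 23.2/78.8) = 0.00569P*.
The bracket is 0.705, giving P* = 0.387/0.00569 = 68.1.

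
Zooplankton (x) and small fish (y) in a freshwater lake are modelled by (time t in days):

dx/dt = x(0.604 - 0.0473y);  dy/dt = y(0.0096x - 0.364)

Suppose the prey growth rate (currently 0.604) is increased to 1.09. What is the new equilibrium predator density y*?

At the interior fixed point, setting dx/dt = 0 with x > 0 fixes y* = (prey growth rate)/(xy coefficient) — independent of the other coefficients.
With the change, y* = 1.09/0.0473 = 23; it rises from 12.8.

y* ≈ 23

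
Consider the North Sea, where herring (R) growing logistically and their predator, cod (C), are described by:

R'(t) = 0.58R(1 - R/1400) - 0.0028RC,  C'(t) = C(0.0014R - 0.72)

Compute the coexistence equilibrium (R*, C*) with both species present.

From dC/dt = 0 with C > 0: 0.0014R* = 0.72, so R* = 514.
Substitute into dR/dt = 0: 0.58(1 - 514/1400) = 0.0028C*.
The bracket is 0.633, giving C* = 0.367/0.0028 = 131.

R* ≈ 514, C* ≈ 131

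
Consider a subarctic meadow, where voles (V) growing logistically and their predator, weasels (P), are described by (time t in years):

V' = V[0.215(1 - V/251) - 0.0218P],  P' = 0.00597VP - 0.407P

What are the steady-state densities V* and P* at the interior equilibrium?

From dP/dt = 0 with P > 0: 0.00597V* = 0.407, so V* = 68.2.
Substitute into dV/dt = 0: 0.215(1 - 68.2/251) = 0.0218P*.
The bracket is 0.728, giving P* = 0.157/0.0218 = 7.18.

V* ≈ 68.2, P* ≈ 7.18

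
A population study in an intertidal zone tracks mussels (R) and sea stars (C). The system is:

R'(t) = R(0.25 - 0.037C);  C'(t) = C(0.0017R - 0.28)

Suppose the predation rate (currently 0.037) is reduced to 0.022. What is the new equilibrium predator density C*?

C* ≈ 11.4

At the interior fixed point, setting dR/dt = 0 with R > 0 fixes C* = (prey growth rate)/(RC coefficient) — independent of the other coefficients.
With the change, C* = 0.25/0.022 = 11.4; it rises from 6.76.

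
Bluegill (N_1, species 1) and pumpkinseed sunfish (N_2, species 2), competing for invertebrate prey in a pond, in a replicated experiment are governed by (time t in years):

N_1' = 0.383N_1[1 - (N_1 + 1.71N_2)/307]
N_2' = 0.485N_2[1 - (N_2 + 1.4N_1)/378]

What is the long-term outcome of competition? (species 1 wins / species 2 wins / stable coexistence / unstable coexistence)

Compare the nullcline intercepts: K1/α12 = 307/1.71 = 180 < K2 = 378; K2/α21 = 378/1.4 = 270 < K1 = 307.
Since both are reversed, neither can invade when rare; the interior point is a saddle.

unstable coexistence (outcome depends on initial conditions)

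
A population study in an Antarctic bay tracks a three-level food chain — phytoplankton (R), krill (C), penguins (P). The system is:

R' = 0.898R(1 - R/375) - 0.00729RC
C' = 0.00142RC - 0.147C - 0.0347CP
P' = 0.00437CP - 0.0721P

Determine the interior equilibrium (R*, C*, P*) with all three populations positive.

From dP/dt = 0: 0.00437C* = 0.0721, so C* = 16.5.
From dR/dt = 0: 0.898(1 - R*/375) = 0.00729·16.5, giving R* = 375·(1 - 0.134) = 325.
From dC/dt = 0: 0.00142·325 - 0.147 = 0.0347P*, so P* = 0.314/0.0347 = 9.05.

R* ≈ 325, C* ≈ 16.5, P* ≈ 9.05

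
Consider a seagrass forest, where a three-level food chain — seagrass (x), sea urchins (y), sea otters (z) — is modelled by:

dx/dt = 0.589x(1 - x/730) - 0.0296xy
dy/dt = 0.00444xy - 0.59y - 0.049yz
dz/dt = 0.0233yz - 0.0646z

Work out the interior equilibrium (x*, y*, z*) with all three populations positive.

From dz/dt = 0: 0.0233y* = 0.0646, so y* = 2.77.
From dx/dt = 0: 0.589(1 - x*/730) = 0.0296·2.77, giving x* = 730·(1 - 0.139) = 628.
From dy/dt = 0: 0.00444·628 - 0.59 = 0.049z*, so z* = 2.2/0.049 = 44.9.

x* ≈ 628, y* ≈ 2.77, z* ≈ 44.9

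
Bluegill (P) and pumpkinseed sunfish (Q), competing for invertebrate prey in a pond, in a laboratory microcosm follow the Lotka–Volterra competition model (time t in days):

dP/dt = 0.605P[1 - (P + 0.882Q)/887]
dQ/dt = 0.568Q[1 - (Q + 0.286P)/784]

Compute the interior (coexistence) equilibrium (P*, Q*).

Setting both brackets to zero gives the nullclines P + 0.882Q = 887 and 0.286P + Q = 784.
Substituting Q = 784 - 0.286P into the first: P(1 - 0.882·0.286) = 887 - 0.882·784.
So P* = 196/0.748 = 261, and then Q* = 784 - 0.286·261 = 709.

P* ≈ 261, Q* ≈ 709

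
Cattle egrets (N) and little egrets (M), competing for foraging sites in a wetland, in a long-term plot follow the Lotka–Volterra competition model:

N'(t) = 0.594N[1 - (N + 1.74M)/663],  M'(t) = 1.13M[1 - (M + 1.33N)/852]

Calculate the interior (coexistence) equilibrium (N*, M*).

Setting both brackets to zero gives the nullclines N + 1.74M = 663 and 1.33N + M = 852.
Substituting M = 852 - 1.33N into the first: N(1 - 1.74·1.33) = 663 - 1.74·852.
So N* = -819/-1.31 = 624, and then M* = 852 - 1.33·624 = 22.7.

N* ≈ 624, M* ≈ 22.7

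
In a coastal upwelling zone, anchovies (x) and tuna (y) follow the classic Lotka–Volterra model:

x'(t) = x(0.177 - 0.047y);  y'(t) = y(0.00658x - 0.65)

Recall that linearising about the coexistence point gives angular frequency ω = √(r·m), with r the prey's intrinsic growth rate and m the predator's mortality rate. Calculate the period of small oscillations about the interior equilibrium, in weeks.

Here r = 0.177 and m = 0.65, so r·m = 0.115.
ω = √0.115 = 0.339 per week, hence T = 2π/ω ≈ 18.5 weeks.

T ≈ 18.5 weeks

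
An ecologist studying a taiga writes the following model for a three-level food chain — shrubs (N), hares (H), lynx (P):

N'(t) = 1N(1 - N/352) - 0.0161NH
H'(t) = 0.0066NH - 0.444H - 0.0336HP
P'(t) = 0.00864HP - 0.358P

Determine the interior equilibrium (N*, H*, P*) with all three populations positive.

From dP/dt = 0: 0.00864H* = 0.358, so H* = 41.4.
From dN/dt = 0: 1(1 - N*/352) = 0.0161·41.4, giving N* = 352·(1 - 0.667) = 117.
From dH/dt = 0: 0.0066·117 - 0.444 = 0.0336P*, so P* = 0.329/0.0336 = 9.8.

N* ≈ 117, H* ≈ 41.4, P* ≈ 9.8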